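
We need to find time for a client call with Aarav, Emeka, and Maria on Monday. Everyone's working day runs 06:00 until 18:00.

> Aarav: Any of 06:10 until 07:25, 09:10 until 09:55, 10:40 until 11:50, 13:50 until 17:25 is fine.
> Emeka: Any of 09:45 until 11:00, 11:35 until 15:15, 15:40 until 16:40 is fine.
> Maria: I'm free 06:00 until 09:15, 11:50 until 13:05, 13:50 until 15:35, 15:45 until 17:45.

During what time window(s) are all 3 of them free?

Aarav ∩ Emeka: 09:45-09:55, 10:40-11:00, 11:35-11:50, 13:50-15:15, 15:40-16:40.
Aarav ∩ Emeka ∩ Maria: 13:50-15:15, 15:45-16:40.
So the common availability across everyone is 13:50-15:15, 15:45-16:40.

13:50-15:15, 15:45-16:40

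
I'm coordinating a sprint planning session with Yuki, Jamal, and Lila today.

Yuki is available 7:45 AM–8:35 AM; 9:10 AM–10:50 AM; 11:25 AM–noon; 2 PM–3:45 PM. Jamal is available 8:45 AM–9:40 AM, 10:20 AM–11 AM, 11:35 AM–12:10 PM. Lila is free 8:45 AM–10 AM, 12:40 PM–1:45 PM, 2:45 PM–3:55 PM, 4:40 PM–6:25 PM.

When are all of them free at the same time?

09:10-09:40

Yuki ∩ Jamal: 09:10-09:40, 10:20-10:50, 11:35-12:00.
Yuki ∩ Jamal ∩ Lila: 09:10-09:40.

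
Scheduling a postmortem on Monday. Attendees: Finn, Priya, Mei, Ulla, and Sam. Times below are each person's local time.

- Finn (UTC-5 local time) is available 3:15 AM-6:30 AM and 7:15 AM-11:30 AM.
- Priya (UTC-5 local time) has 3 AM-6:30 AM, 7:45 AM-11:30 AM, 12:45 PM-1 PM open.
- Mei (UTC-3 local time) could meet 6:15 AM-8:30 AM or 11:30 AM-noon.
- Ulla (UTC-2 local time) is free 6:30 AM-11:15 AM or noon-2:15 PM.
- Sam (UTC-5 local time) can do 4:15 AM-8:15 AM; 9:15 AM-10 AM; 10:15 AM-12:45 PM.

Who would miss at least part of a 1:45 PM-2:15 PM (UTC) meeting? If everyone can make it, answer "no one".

Mei, Sam, Ulla

Finn in UTC: 08:15-11:30, 12:15-16:30 (add 5h to convert from UTC-5).
Priya in UTC: 08:00-11:30, 12:45-16:30, 17:45-18:00 (add 5h to convert from UTC-5).
Mei in UTC: 09:15-11:30, 14:30-15:00 (add 3h to convert from UTC-3).
Ulla in UTC: 08:30-13:15, 14:00-16:15 (add 2h to convert from UTC-2).
Sam in UTC: 09:15-13:15, 14:15-15:00, 15:15-17:45 (add 5h to convert from UTC-5).
Finn: free for 13:45-14:15. Priya: free for 13:45-14:15. Mei: not fully free for 13:45-14:15. Ulla: not fully free for 13:45-14:15. Sam: not fully free for 13:45-14:15.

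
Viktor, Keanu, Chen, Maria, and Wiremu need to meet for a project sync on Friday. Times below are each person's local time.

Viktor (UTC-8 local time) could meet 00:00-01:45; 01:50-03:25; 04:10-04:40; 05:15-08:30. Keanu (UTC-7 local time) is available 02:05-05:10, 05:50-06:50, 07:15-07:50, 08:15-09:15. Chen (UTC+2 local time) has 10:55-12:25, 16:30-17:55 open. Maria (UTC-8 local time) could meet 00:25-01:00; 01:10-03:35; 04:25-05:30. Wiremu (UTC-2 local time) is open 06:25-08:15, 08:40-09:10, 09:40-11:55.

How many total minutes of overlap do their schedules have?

60

Viktor in UTC: 08:00-09:45, 09:50-11:25, 12:10-12:40, 13:15-16:30 (add 8h to convert from UTC-8).
Keanu in UTC: 09:05-12:10, 12:50-13:50, 14:15-14:50, 15:15-16:15 (add 7h to convert from UTC-7).
Chen in UTC: 08:55-10:25, 14:30-15:55 (subtract 2h to convert from UTC+2).
Maria in UTC: 08:25-09:00, 09:10-11:35, 12:25-13:30 (add 8h to convert from UTC-8).
Wiremu in UTC: 08:25-10:15, 10:40-11:10, 11:40-13:55 (add 2h to convert from UTC-2).
Viktor ∩ Keanu: 09:05-09:45, 09:50-11:25, 13:15-13:50, 14:15-14:50, 15:15-16:15.
Viktor ∩ Keanu ∩ Chen: 09:05-09:45, 09:50-10:25, 14:30-14:50, 15:15-15:55.
Viktor ∩ Keanu ∩ Chen ∩ Maria: 09:10-09:45, 09:50-10:25.
Viktor ∩ Keanu ∩ Chen ∩ Maria ∩ Wiremu: 09:10-09:45, 09:50-10:15.
So the common availability across everyone is 09:10-09:45, 09:50-10:15.
Summing the common windows: 35 + 25 = 60 minutes.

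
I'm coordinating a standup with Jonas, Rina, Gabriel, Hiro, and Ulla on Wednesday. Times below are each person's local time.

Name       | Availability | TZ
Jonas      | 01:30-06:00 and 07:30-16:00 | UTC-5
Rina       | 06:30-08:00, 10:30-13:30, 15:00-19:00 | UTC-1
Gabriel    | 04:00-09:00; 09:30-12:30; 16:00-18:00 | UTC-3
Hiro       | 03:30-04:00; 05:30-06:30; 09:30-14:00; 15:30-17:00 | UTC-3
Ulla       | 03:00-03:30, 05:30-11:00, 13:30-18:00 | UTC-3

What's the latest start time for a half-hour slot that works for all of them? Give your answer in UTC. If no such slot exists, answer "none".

Jonas in UTC: 06:30-11:00, 12:30-21:00 (add 5h to convert from UTC-5).
Rina in UTC: 07:30-09:00, 11:30-14:30, 16:00-20:00 (add 1h to convert from UTC-1).
Gabriel in UTC: 07:00-12:00, 12:30-15:30, 19:00-21:00 (add 3h to convert from UTC-3).
Hiro in UTC: 06:30-07:00, 08:30-09:30, 12:30-17:00, 18:30-20:00 (add 3h to convert from UTC-3).
Ulla in UTC: 06:00-06:30, 08:30-14:00, 16:30-21:00 (add 3h to convert from UTC-3).
Jonas ∩ Rina: 07:30-09:00, 12:30-14:30, 16:00-20:00.
Jonas ∩ Rina ∩ Gabriel: 07:30-09:00, 12:30-14:30, 19:00-20:00.
Jonas ∩ Rina ∩ Gabriel ∩ Hiro: 08:30-09:00, 12:30-14:30, 19:00-20:00.
Jonas ∩ Rina ∩ Gabriel ∩ Hiro ∩ Ulla: 08:30-09:00, 12:30-14:00, 19:00-20:00.
Those are the intersection windows.
The last common window of at least 30 minutes is 19:00-20:00; a 30-minute meeting can start as late as 19:30 and still end by 20:00.

19:30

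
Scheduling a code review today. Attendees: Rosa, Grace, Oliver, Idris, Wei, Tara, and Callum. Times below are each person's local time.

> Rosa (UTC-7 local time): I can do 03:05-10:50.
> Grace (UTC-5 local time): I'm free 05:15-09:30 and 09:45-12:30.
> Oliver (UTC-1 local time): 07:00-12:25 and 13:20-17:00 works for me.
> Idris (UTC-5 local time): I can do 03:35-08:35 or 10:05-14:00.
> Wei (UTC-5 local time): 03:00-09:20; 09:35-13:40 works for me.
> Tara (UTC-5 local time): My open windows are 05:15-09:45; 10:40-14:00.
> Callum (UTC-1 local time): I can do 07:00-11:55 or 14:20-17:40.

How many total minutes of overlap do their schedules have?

Rosa in UTC: 10:05-17:50 (add 7h to convert from UTC-7).
Grace in UTC: 10:15-14:30, 14:45-17:30 (add 5h to convert from UTC-5).
Oliver in UTC: 08:00-13:25, 14:20-18:00 (add 1h to convert from UTC-1).
Idris in UTC: 08:35-13:35, 15:05-19:00 (add 5h to convert from UTC-5).
Wei in UTC: 08:00-14:20, 14:35-18:40 (add 5h to convert from UTC-5).
Tara in UTC: 10:15-14:45, 15:40-19:00 (add 5h to convert from UTC-5).
Callum in UTC: 08:00-12:55, 15:20-18:40 (add 1h to convert from UTC-1).
Rosa ∩ Grace: 10:15-14:30, 14:45-17:30.
Rosa ∩ Grace ∩ Oliver: 10:15-13:25, 14:20-14:30, 14:45-17:30.
Rosa ∩ Grace ∩ Oliver ∩ Idris: 10:15-13:25, 15:05-17:30.
Rosa ∩ Grace ∩ Oliver ∩ Idris ∩ Wei: 10:15-13:25, 15:05-17:30.
Rosa ∩ Grace ∩ Oliver ∩ Idris ∩ Wei ∩ Tara: 10:15-13:25, 15:40-17:30.
Rosa ∩ Grace ∩ Oliver ∩ Idris ∩ Wei ∩ Tara ∩ Callum: 10:15-12:55, 15:40-17:30.
Summing the common windows: 160 + 110 = 270 minutes.

270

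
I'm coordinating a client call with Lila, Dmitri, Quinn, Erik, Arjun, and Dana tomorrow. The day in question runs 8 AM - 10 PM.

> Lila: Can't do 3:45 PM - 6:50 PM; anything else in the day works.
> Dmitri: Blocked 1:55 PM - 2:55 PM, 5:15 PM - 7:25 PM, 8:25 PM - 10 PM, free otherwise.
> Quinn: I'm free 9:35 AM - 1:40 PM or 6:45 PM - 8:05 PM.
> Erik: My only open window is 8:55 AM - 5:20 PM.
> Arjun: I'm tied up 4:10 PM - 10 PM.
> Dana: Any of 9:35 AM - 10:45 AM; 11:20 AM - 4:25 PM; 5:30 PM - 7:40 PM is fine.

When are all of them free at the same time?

09:35-10:45, 11:20-13:40

Lila free: 08:00-15:45, 18:50-22:00 (invert busy blocks within the working day).
Dmitri free: 08:00-13:55, 14:55-17:15, 19:25-20:25 (invert busy blocks within the working day).
Quinn free: 09:35-13:40, 18:45-20:05.
Erik free: 08:55-17:20.
Arjun free: 08:00-16:10 (invert busy blocks within the working day).
Dana free: 09:35-10:45, 11:20-16:25, 17:30-19:40.
Lila ∩ Dmitri: 08:00-13:55, 14:55-15:45, 19:25-20:25.
Lila ∩ Dmitri ∩ Quinn: 09:35-13:40, 19:25-20:05.
Lila ∩ Dmitri ∩ Quinn ∩ Erik: 09:35-13:40.
Lila ∩ Dmitri ∩ Quinn ∩ Erik ∩ Arjun: 09:35-13:40.
Lila ∩ Dmitri ∩ Quinn ∩ Erik ∩ Arjun ∩ Dana: 09:35-10:45, 11:20-13:40.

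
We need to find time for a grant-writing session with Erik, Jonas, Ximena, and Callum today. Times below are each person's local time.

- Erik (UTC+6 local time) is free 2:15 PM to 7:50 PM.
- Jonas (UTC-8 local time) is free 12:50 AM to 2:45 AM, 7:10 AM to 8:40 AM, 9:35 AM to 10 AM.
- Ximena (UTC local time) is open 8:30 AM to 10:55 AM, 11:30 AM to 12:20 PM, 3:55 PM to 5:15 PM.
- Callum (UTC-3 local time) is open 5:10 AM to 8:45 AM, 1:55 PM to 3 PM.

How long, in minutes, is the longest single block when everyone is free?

115

Erik in UTC: 08:15-13:50 (subtract 6h to convert from UTC+6).
Jonas in UTC: 08:50-10:45, 15:10-16:40, 17:35-18:00 (add 8h to convert from UTC-8).
Ximena in UTC: 08:30-10:55, 11:30-12:20, 15:55-17:15.
Callum in UTC: 08:10-11:45, 16:55-18:00 (add 3h to convert from UTC-3).
Erik ∩ Jonas: 08:50-10:45.
Erik ∩ Jonas ∩ Ximena: 08:50-10:45.
Erik ∩ Jonas ∩ Ximena ∩ Callum: 08:50-10:45.
The longest is 08:50-10:45 at 115 minutes.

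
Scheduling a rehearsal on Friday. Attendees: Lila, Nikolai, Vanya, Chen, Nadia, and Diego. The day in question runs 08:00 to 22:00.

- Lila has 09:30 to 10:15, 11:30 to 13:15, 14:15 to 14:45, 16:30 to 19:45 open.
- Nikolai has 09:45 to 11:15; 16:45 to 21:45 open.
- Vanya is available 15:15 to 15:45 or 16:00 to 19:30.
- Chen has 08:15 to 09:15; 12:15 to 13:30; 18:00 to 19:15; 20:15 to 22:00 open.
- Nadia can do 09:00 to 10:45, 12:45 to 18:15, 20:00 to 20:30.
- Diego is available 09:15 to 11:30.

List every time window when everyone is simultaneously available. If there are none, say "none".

none

Lila ∩ Nikolai: 09:45-10:15, 16:45-19:45.
Lila ∩ Nikolai ∩ Vanya: 16:45-19:30.
Lila ∩ Nikolai ∩ Vanya ∩ Chen: 18:00-19:15.
Lila ∩ Nikolai ∩ Vanya ∩ Chen ∩ Nadia: 18:00-18:15.
Lila ∩ Nikolai ∩ Vanya ∩ Chen ∩ Nadia ∩ Diego: ∅.
There is no time when everyone is free.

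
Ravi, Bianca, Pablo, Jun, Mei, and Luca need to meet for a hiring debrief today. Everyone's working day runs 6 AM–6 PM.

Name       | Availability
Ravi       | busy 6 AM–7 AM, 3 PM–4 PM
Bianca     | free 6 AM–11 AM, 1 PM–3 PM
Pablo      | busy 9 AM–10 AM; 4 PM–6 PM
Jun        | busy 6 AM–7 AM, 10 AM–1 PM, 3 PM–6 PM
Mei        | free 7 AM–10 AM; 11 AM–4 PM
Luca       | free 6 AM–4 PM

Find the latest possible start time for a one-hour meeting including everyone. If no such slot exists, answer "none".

14:00

Ravi free: 07:00-15:00, 16:00-18:00 (invert busy blocks within the working day).
Bianca free: 06:00-11:00, 13:00-15:00.
Pablo free: 06:00-09:00, 10:00-16:00 (invert busy blocks within the working day).
Jun free: 07:00-10:00, 13:00-15:00 (invert busy blocks within the working day).
Mei free: 07:00-10:00, 11:00-16:00.
Luca free: 06:00-16:00.
Ravi ∩ Bianca: 07:00-11:00, 13:00-15:00.
Ravi ∩ Bianca ∩ Pablo: 07:00-09:00, 10:00-11:00, 13:00-15:00.
Ravi ∩ Bianca ∩ Pablo ∩ Jun: 07:00-09:00, 13:00-15:00.
Ravi ∩ Bianca ∩ Pablo ∩ Jun ∩ Mei: 07:00-09:00, 13:00-15:00.
Ravi ∩ Bianca ∩ Pablo ∩ Jun ∩ Mei ∩ Luca: 07:00-09:00, 13:00-15:00.
The last common window of at least 60 minutes is 13:00-15:00; a 60-minute meeting can start as late as 14:00 and still end by 15:00.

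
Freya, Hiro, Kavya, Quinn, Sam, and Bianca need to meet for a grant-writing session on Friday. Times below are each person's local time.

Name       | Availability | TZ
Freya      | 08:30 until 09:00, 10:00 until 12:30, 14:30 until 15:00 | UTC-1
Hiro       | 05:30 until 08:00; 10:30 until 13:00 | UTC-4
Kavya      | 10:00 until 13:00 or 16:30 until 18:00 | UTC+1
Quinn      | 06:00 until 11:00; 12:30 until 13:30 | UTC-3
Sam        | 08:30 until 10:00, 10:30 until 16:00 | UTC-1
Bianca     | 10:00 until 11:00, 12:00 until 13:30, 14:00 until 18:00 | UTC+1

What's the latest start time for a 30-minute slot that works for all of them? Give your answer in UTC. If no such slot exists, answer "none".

Freya in UTC: 09:30-10:00, 11:00-13:30, 15:30-16:00 (add 1h to convert from UTC-1).
Hiro in UTC: 09:30-12:00, 14:30-17:00 (add 4h to convert from UTC-4).
Kavya in UTC: 09:00-12:00, 15:30-17:00 (subtract 1h to convert from UTC+1).
Quinn in UTC: 09:00-14:00, 15:30-16:30 (add 3h to convert from UTC-3).
Sam in UTC: 09:30-11:00, 11:30-17:00 (add 1h to convert from UTC-1).
Bianca in UTC: 09:00-10:00, 11:00-12:30, 13:00-17:00 (subtract 1h to convert from UTC+1).
Freya ∩ Hiro: 09:30-10:00, 11:00-12:00, 15:30-16:00.
Freya ∩ Hiro ∩ Kavya: 09:30-10:00, 11:00-12:00, 15:30-16:00.
Freya ∩ Hiro ∩ Kavya ∩ Quinn: 09:30-10:00, 11:00-12:00, 15:30-16:00.
Freya ∩ Hiro ∩ Kavya ∩ Quinn ∩ Sam: 09:30-10:00, 11:30-12:00, 15:30-16:00.
Freya ∩ Hiro ∩ Kavya ∩ Quinn ∩ Sam ∩ Bianca: 09:30-10:00, 11:30-12:00, 15:30-16:00.
The last common window of at least 30 minutes is 15:30-16:00; a 30-minute meeting can start as late as 15:30 and still end by 16:00.

15:30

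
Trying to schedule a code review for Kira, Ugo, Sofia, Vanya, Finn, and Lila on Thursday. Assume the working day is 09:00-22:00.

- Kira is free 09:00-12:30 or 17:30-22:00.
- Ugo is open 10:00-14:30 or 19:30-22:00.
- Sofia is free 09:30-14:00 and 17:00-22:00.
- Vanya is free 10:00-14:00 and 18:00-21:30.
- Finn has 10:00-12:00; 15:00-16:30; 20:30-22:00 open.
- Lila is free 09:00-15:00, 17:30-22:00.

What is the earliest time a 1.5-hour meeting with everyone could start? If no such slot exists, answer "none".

10:00

Kira ∩ Ugo: 10:00-12:30, 19:30-22:00.
Kira ∩ Ugo ∩ Sofia: 10:00-12:30, 19:30-22:00.
Kira ∩ Ugo ∩ Sofia ∩ Vanya: 10:00-12:30, 19:30-21:30.
Kira ∩ Ugo ∩ Sofia ∩ Vanya ∩ Finn: 10:00-12:00, 20:30-21:30.
Kira ∩ Ugo ∩ Sofia ∩ Vanya ∩ Finn ∩ Lila: 10:00-12:00, 20:30-21:30.
Those are the intersection windows.
The first common window of at least 90 minutes is 10:00-12:00, so the earliest start is 10:00.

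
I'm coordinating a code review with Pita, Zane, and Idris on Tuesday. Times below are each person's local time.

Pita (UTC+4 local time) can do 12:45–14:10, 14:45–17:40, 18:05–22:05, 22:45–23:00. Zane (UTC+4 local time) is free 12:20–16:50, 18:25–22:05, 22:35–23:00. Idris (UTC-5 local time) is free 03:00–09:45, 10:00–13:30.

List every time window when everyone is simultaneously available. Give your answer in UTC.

08:45-10:10, 10:45-12:50, 14:25-14:45, 15:00-18:05

Pita in UTC: 08:45-10:10, 10:45-13:40, 14:05-18:05, 18:45-19:00 (subtract 4h to convert from UTC+4).
Zane in UTC: 08:20-12:50, 14:25-18:05, 18:35-19:00 (subtract 4h to convert from UTC+4).
Idris in UTC: 08:00-14:45, 15:00-18:30 (add 5h to convert from UTC-5).
Pita ∩ Zane: 08:45-10:10, 10:45-12:50, 14:25-18:05, 18:45-19:00.
Pita ∩ Zane ∩ Idris: 08:45-10:10, 10:45-12:50, 14:25-14:45, 15:00-18:05.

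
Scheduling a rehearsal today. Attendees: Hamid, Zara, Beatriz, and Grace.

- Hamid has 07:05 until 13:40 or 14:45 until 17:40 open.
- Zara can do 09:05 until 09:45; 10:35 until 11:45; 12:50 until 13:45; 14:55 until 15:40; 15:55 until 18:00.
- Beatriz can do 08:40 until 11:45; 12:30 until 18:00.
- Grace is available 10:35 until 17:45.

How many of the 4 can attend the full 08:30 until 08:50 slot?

Hamid can make the full 08:30-08:50 slot — that's 1.

1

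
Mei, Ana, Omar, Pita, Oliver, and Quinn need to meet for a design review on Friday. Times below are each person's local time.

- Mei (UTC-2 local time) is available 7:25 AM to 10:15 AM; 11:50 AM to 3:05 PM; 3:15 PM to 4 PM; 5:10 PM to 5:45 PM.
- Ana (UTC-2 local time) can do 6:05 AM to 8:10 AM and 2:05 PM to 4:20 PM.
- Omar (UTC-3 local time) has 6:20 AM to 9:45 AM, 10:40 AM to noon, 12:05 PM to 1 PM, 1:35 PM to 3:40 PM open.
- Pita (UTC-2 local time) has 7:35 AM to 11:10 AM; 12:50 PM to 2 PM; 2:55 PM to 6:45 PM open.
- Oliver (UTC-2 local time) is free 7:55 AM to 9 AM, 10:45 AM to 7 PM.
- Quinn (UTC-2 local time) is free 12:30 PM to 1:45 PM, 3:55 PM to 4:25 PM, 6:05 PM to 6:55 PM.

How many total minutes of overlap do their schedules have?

5

Mei in UTC: 09:25-12:15, 13:50-17:05, 17:15-18:00, 19:10-19:45 (add 2h to convert from UTC-2).
Ana in UTC: 08:05-10:10, 16:05-18:20 (add 2h to convert from UTC-2).
Omar in UTC: 09:20-12:45, 13:40-15:00, 15:05-16:00, 16:35-18:40 (add 3h to convert from UTC-3).
Pita in UTC: 09:35-13:10, 14:50-16:00, 16:55-20:45 (add 2h to convert from UTC-2).
Oliver in UTC: 09:55-11:00, 12:45-21:00 (add 2h to convert from UTC-2).
Quinn in UTC: 14:30-15:45, 17:55-18:25, 20:05-20:55 (add 2h to convert from UTC-2).
Mei ∩ Ana: 09:25-10:10, 16:05-17:05, 17:15-18:00.
Mei ∩ Ana ∩ Omar: 09:25-10:10, 16:35-17:05, 17:15-18:00.
Mei ∩ Ana ∩ Omar ∩ Pita: 09:35-10:10, 16:55-17:05, 17:15-18:00.
Mei ∩ Ana ∩ Omar ∩ Pita ∩ Oliver: 09:55-10:10, 16:55-17:05, 17:15-18:00.
Mei ∩ Ana ∩ Omar ∩ Pita ∩ Oliver ∩ Quinn: 17:55-18:00.
That's a single block of 5 minutes.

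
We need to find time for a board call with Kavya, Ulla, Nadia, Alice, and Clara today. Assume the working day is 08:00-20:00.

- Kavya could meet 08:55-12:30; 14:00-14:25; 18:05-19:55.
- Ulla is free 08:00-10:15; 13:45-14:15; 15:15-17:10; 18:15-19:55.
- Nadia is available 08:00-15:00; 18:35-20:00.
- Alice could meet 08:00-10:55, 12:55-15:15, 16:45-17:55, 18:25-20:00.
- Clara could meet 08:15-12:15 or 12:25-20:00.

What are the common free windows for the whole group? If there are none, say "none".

08:55-10:15, 14:00-14:15, 18:35-19:55

Kavya ∩ Ulla: 08:55-10:15, 14:00-14:15, 18:15-19:55.
Kavya ∩ Ulla ∩ Nadia: 08:55-10:15, 14:00-14:15, 18:35-19:55.
Kavya ∩ Ulla ∩ Nadia ∩ Alice: 08:55-10:15, 14:00-14:15, 18:35-19:55.
Kavya ∩ Ulla ∩ Nadia ∩ Alice ∩ Clara: 08:55-10:15, 14:00-14:15, 18:35-19:55.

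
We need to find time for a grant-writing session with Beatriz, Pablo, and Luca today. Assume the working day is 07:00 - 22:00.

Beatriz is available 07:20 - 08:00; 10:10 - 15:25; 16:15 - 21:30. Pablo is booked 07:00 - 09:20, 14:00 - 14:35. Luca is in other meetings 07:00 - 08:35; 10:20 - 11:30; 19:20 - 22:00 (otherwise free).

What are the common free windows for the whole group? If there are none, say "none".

10:10-10:20, 11:30-14:00, 14:35-15:25, 16:15-19:20

Beatriz free: 07:20-08:00, 10:10-15:25, 16:15-21:30.
Pablo free: 09:20-14:00, 14:35-22:00 (invert busy blocks within the working day).
Luca free: 08:35-10:20, 11:30-19:20 (invert busy blocks within the working day).
Beatriz ∩ Pablo: 10:10-14:00, 14:35-15:25, 16:15-21:30.
Beatriz ∩ Pablo ∩ Luca: 10:10-10:20, 11:30-14:00, 14:35-15:25, 16:15-19:20.
Those are the intersection windows.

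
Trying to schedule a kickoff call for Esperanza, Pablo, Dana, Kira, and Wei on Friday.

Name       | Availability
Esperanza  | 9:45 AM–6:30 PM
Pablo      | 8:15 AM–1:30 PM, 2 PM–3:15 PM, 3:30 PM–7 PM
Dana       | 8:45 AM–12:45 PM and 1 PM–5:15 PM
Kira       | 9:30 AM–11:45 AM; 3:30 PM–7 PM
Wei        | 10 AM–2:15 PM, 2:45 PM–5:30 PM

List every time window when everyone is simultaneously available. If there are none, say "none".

Esperanza ∩ Pablo: 09:45-13:30, 14:00-15:15, 15:30-18:30.
Esperanza ∩ Pablo ∩ Dana: 09:45-12:45, 13:00-13:30, 14:00-15:15, 15:30-17:15.
Esperanza ∩ Pablo ∩ Dana ∩ Kira: 09:45-11:45, 15:30-17:15.
Esperanza ∩ Pablo ∩ Dana ∩ Kira ∩ Wei: 10:00-11:45, 15:30-17:15.

10:00-11:45, 15:30-17:15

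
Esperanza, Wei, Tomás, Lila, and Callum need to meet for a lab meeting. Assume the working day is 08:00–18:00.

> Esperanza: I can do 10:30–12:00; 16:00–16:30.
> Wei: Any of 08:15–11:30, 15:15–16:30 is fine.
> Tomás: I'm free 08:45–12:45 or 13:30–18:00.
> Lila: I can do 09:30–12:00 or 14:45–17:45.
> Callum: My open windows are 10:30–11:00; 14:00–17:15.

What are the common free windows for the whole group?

10:30-11:00, 16:00-16:30

Esperanza ∩ Wei: 10:30-11:30, 16:00-16:30.
Esperanza ∩ Wei ∩ Tomás: 10:30-11:30, 16:00-16:30.
Esperanza ∩ Wei ∩ Tomás ∩ Lila: 10:30-11:30, 16:00-16:30.
Esperanza ∩ Wei ∩ Tomás ∩ Lila ∩ Callum: 10:30-11:00, 16:00-16:30.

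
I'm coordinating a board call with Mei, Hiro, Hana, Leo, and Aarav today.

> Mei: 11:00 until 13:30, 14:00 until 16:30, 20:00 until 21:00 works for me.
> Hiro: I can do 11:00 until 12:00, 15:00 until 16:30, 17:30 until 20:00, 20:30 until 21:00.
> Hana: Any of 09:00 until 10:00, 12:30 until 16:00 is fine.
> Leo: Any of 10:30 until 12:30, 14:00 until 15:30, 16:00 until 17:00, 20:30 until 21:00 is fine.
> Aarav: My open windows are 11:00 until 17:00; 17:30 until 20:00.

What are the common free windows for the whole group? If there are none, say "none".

Mei ∩ Hiro: 11:00-12:00, 15:00-16:30, 20:30-21:00.
Mei ∩ Hiro ∩ Hana: 15:00-16:00.
Mei ∩ Hiro ∩ Hana ∩ Leo: 15:00-15:30.
Mei ∩ Hiro ∩ Hana ∩ Leo ∩ Aarav: 15:00-15:30.

15:00-15:30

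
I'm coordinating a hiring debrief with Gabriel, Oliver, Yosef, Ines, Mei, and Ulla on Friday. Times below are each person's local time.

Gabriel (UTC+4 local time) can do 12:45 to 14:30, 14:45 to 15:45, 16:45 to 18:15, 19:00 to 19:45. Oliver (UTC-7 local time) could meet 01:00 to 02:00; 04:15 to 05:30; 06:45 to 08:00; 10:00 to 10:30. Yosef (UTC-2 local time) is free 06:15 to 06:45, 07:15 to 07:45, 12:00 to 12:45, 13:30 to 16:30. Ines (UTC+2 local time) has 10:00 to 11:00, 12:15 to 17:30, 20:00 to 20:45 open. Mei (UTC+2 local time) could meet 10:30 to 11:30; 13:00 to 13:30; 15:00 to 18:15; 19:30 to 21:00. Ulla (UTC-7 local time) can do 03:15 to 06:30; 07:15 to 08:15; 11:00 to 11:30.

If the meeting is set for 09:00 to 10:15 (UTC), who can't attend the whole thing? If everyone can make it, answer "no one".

Gabriel in UTC: 08:45-10:30, 10:45-11:45, 12:45-14:15, 15:00-15:45 (subtract 4h to convert from UTC+4).
Oliver in UTC: 08:00-09:00, 11:15-12:30, 13:45-15:00, 17:00-17:30 (add 7h to convert from UTC-7).
Yosef in UTC: 08:15-08:45, 09:15-09:45, 14:00-14:45, 15:30-18:30 (add 2h to convert from UTC-2).
Ines in UTC: 08:00-09:00, 10:15-15:30, 18:00-18:45 (subtract 2h to convert from UTC+2).
Mei in UTC: 08:30-09:30, 11:00-11:30, 13:00-16:15, 17:30-19:00 (subtract 2h to convert from UTC+2).
Ulla in UTC: 10:15-13:30, 14:15-15:15, 18:00-18:30 (add 7h to convert from UTC-7).
Gabriel: free for 09:00-10:15. Oliver: not fully free for 09:00-10:15. Yosef: not fully free for 09:00-10:15. Ines: not fully free for 09:00-10:15. Mei: not fully free for 09:00-10:15. Ulla: not fully free for 09:00-10:15.

Ines, Mei, Oliver, Ulla, Yosef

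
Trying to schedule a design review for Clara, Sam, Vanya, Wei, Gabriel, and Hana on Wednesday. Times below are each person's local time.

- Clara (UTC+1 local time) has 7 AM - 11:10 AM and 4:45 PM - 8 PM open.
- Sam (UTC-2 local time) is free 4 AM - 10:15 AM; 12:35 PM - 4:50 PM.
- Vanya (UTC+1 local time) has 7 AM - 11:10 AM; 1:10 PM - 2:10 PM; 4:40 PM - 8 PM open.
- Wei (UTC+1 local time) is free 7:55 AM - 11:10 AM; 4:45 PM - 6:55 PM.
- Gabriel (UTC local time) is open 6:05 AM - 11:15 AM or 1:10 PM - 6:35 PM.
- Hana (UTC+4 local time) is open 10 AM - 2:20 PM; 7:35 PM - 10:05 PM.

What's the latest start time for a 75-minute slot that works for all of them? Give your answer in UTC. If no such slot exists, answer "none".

Clara in UTC: 06:00-10:10, 15:45-19:00 (subtract 1h to convert from UTC+1).
Sam in UTC: 06:00-12:15, 14:35-18:50 (add 2h to convert from UTC-2).
Vanya in UTC: 06:00-10:10, 12:10-13:10, 15:40-19:00 (subtract 1h to convert from UTC+1).
Wei in UTC: 06:55-10:10, 15:45-17:55 (subtract 1h to convert from UTC+1).
Gabriel in UTC: 06:05-11:15, 13:10-18:35.
Hana in UTC: 06:00-10:20, 15:35-18:05 (subtract 4h to convert from UTC+4).
Clara ∩ Sam: 06:00-10:10, 15:45-18:50.
Clara ∩ Sam ∩ Vanya: 06:00-10:10, 15:45-18:50.
Clara ∩ Sam ∩ Vanya ∩ Wei: 06:55-10:10, 15:45-17:55.
Clara ∩ Sam ∩ Vanya ∩ Wei ∩ Gabriel: 06:55-10:10, 15:45-17:55.
Clara ∩ Sam ∩ Vanya ∩ Wei ∩ Gabriel ∩ Hana: 06:55-10:10, 15:45-17:55.
The last common window of at least 75 minutes is 15:45-17:55; a 75-minute meeting can start as late as 16:40 and still end by 17:55.

16:40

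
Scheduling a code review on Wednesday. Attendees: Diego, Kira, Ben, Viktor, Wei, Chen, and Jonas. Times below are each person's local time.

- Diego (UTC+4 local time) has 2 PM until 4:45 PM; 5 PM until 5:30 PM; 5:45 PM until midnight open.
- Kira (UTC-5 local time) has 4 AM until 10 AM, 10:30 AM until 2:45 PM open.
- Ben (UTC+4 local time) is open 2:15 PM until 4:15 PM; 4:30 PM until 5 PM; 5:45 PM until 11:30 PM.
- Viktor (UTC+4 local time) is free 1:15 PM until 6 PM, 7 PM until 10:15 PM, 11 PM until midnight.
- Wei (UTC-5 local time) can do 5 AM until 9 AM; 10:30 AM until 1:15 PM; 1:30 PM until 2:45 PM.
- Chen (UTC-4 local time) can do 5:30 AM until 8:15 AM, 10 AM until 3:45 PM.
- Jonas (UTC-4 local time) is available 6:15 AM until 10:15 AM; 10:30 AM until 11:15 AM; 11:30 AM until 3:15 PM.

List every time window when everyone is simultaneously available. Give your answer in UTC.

Diego in UTC: 10:00-12:45, 13:00-13:30, 13:45-20:00 (subtract 4h to convert from UTC+4).
Kira in UTC: 09:00-15:00, 15:30-19:45 (add 5h to convert from UTC-5).
Ben in UTC: 10:15-12:15, 12:30-13:00, 13:45-19:30 (subtract 4h to convert from UTC+4).
Viktor in UTC: 09:15-14:00, 15:00-18:15, 19:00-20:00 (subtract 4h to convert from UTC+4).
Wei in UTC: 10:00-14:00, 15:30-18:15, 18:30-19:45 (add 5h to convert from UTC-5).
Chen in UTC: 09:30-12:15, 14:00-19:45 (add 4h to convert from UTC-4).
Jonas in UTC: 10:15-14:15, 14:30-15:15, 15:30-19:15 (add 4h to convert from UTC-4).
Diego ∩ Kira: 10:00-12:45, 13:00-13:30, 13:45-15:00, 15:30-19:45.
Diego ∩ Kira ∩ Ben: 10:15-12:15, 12:30-12:45, 13:45-15:00, 15:30-19:30.
Diego ∩ Kira ∩ Ben ∩ Viktor: 10:15-12:15, 12:30-12:45, 13:45-14:00, 15:30-18:15, 19:00-19:30.
Diego ∩ Kira ∩ Ben ∩ Viktor ∩ Wei: 10:15-12:15, 12:30-12:45, 13:45-14:00, 15:30-18:15, 19:00-19:30.
Diego ∩ Kira ∩ Ben ∩ Viktor ∩ Wei ∩ Chen: 10:15-12:15, 15:30-18:15, 19:00-19:30.
Diego ∩ Kira ∩ Ben ∩ Viktor ∩ Wei ∩ Chen ∩ Jonas: 10:15-12:15, 15:30-18:15, 19:00-19:15.
So the common availability across everyone is 10:15-12:15, 15:30-18:15, 19:00-19:15.

10:15-12:15, 15:30-18:15, 19:00-19:15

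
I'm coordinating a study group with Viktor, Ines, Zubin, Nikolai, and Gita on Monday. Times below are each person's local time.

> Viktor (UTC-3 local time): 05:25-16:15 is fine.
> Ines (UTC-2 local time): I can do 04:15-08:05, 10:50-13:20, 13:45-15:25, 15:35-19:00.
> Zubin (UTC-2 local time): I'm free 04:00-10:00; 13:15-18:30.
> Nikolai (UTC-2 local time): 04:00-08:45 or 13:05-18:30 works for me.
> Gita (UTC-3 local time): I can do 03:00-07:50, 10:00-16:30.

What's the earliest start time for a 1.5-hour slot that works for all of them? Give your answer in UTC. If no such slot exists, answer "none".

Viktor in UTC: 08:25-19:15 (add 3h to convert from UTC-3).
Ines in UTC: 06:15-10:05, 12:50-15:20, 15:45-17:25, 17:35-21:00 (add 2h to convert from UTC-2).
Zubin in UTC: 06:00-12:00, 15:15-20:30 (add 2h to convert from UTC-2).
Nikolai in UTC: 06:00-10:45, 15:05-20:30 (add 2h to convert from UTC-2).
Gita in UTC: 06:00-10:50, 13:00-19:30 (add 3h to convert from UTC-3).
Viktor ∩ Ines: 08:25-10:05, 12:50-15:20, 15:45-17:25, 17:35-19:15.
Viktor ∩ Ines ∩ Zubin: 08:25-10:05, 15:15-15:20, 15:45-17:25, 17:35-19:15.
Viktor ∩ Ines ∩ Zubin ∩ Nikolai: 08:25-10:05, 15:15-15:20, 15:45-17:25, 17:35-19:15.
Viktor ∩ Ines ∩ Zubin ∩ Nikolai ∩ Gita: 08:25-10:05, 15:15-15:20, 15:45-17:25, 17:35-19:15.
So the common availability across everyone is 08:25-10:05, 15:15-15:20, 15:45-17:25, 17:35-19:15.
The first common window of at least 90 minutes is 08:25-10:05, so the earliest start is 08:25.

08:25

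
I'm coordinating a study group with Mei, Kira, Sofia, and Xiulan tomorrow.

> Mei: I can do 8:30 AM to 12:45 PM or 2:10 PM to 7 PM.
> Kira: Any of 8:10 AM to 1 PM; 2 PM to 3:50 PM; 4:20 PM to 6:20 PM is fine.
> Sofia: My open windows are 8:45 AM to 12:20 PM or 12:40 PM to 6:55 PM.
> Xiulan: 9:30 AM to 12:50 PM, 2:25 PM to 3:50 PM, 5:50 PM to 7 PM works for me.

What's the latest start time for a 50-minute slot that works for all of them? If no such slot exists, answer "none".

Mei ∩ Kira: 08:30-12:45, 14:10-15:50, 16:20-18:20.
Mei ∩ Kira ∩ Sofia: 08:45-12:20, 12:40-12:45, 14:10-15:50, 16:20-18:20.
Mei ∩ Kira ∩ Sofia ∩ Xiulan: 09:30-12:20, 12:40-12:45, 14:25-15:50, 17:50-18:20.
The last common window of at least 50 minutes is 14:25-15:50; a 50-minute meeting can start as late as 15:00 and still end by 15:50.

15:00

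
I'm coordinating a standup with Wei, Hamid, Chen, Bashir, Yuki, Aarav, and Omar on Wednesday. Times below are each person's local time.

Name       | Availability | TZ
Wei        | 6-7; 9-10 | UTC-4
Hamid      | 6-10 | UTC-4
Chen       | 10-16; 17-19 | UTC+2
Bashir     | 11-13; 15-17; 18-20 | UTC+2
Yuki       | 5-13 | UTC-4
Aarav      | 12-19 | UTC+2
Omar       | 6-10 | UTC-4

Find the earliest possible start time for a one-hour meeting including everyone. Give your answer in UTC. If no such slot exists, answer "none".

10:00

Wei in UTC: 10:00-11:00, 13:00-14:00 (add 4h to convert from UTC-4).
Hamid in UTC: 10:00-14:00 (add 4h to convert from UTC-4).
Chen in UTC: 08:00-14:00, 15:00-17:00 (subtract 2h to convert from UTC+2).
Bashir in UTC: 09:00-11:00, 13:00-15:00, 16:00-18:00 (subtract 2h to convert from UTC+2).
Yuki in UTC: 09:00-17:00 (add 4h to convert from UTC-4).
Aarav in UTC: 10:00-17:00 (subtract 2h to convert from UTC+2).
Omar in UTC: 10:00-14:00 (add 4h to convert from UTC-4).
Wei ∩ Hamid: 10:00-11:00, 13:00-14:00.
Wei ∩ Hamid ∩ Chen: 10:00-11:00, 13:00-14:00.
Wei ∩ Hamid ∩ Chen ∩ Bashir: 10:00-11:00, 13:00-14:00.
Wei ∩ Hamid ∩ Chen ∩ Bashir ∩ Yuki: 10:00-11:00, 13:00-14:00.
Wei ∩ Hamid ∩ Chen ∩ Bashir ∩ Yuki ∩ Aarav: 10:00-11:00, 13:00-14:00.
Wei ∩ Hamid ∩ Chen ∩ Bashir ∩ Yuki ∩ Aarav ∩ Omar: 10:00-11:00, 13:00-14:00.
So the common availability across everyone is 10:00-11:00, 13:00-14:00.
The first common window of at least 60 minutes is 10:00-11:00, so the earliest start is 10:00.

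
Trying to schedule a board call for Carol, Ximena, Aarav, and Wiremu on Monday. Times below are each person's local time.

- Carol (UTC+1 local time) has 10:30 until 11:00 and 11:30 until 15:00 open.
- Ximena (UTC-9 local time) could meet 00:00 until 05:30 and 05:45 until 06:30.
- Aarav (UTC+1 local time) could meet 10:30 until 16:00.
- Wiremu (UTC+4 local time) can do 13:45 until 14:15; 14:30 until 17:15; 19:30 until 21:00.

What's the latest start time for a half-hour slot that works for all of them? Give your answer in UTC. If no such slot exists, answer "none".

12:45

Carol in UTC: 09:30-10:00, 10:30-14:00 (subtract 1h to convert from UTC+1).
Ximena in UTC: 09:00-14:30, 14:45-15:30 (add 9h to convert from UTC-9).
Aarav in UTC: 09:30-15:00 (subtract 1h to convert from UTC+1).
Wiremu in UTC: 09:45-10:15, 10:30-13:15, 15:30-17:00 (subtract 4h to convert from UTC+4).
Carol ∩ Ximena: 09:30-10:00, 10:30-14:00.
Carol ∩ Ximena ∩ Aarav: 09:30-10:00, 10:30-14:00.
Carol ∩ Ximena ∩ Aarav ∩ Wiremu: 09:45-10:00, 10:30-13:15.
The last common window of at least 30 minutes is 10:30-13:15; a 30-minute meeting can start as late as 12:45 and still end by 13:15.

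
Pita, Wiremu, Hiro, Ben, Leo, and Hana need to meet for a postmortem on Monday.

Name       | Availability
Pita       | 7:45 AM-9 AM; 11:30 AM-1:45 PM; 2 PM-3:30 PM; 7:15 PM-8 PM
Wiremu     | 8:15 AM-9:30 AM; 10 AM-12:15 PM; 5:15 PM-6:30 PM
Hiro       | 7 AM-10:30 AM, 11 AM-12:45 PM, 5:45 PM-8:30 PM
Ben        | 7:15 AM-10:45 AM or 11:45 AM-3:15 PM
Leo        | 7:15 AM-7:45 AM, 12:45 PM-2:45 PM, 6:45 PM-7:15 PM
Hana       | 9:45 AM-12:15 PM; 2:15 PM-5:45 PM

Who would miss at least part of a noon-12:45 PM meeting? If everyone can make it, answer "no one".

Hana, Leo, Wiremu

Pita: free for 12:00-12:45. Wiremu: not fully free for 12:00-12:45. Hiro: free for 12:00-12:45. Ben: free for 12:00-12:45. Leo: not fully free for 12:00-12:45. Hana: not fully free for 12:00-12:45.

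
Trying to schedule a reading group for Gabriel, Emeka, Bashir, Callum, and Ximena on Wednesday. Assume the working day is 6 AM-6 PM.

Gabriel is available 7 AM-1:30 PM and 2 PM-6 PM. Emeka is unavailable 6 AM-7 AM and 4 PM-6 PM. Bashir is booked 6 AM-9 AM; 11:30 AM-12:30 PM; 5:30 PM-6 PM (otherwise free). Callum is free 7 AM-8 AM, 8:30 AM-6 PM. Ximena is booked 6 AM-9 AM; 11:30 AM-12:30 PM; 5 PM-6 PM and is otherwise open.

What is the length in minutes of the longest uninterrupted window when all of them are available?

150

Gabriel free: 07:00-13:30, 14:00-18:00.
Emeka free: 07:00-16:00 (invert busy blocks within the working day).
Bashir free: 09:00-11:30, 12:30-17:30 (invert busy blocks within the working day).
Callum free: 07:00-08:00, 08:30-18:00.
Ximena free: 09:00-11:30, 12:30-17:00 (invert busy blocks within the working day).
Gabriel ∩ Emeka: 07:00-13:30, 14:00-16:00.
Gabriel ∩ Emeka ∩ Bashir: 09:00-11:30, 12:30-13:30, 14:00-16:00.
Gabriel ∩ Emeka ∩ Bashir ∩ Callum: 09:00-11:30, 12:30-13:30, 14:00-16:00.
Gabriel ∩ Emeka ∩ Bashir ∩ Callum ∩ Ximena: 09:00-11:30, 12:30-13:30, 14:00-16:00.
The longest is 09:00-11:30 at 150 minutes.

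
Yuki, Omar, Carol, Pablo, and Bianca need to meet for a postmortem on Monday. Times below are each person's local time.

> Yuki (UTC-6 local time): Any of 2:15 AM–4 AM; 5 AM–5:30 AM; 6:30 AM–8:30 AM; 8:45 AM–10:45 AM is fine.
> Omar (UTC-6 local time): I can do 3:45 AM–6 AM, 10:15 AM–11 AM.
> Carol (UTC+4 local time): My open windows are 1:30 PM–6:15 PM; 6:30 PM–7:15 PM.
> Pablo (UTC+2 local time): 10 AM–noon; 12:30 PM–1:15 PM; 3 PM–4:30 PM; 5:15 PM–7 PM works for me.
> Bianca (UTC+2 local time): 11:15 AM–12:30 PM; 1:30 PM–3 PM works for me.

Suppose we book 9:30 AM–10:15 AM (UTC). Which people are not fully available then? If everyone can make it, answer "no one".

Omar, Pablo, Yuki

Yuki in UTC: 08:15-10:00, 11:00-11:30, 12:30-14:30, 14:45-16:45 (add 6h to convert from UTC-6).
Omar in UTC: 09:45-12:00, 16:15-17:00 (add 6h to convert from UTC-6).
Carol in UTC: 09:30-14:15, 14:30-15:15 (subtract 4h to convert from UTC+4).
Pablo in UTC: 08:00-10:00, 10:30-11:15, 13:00-14:30, 15:15-17:00 (subtract 2h to convert from UTC+2).
Bianca in UTC: 09:15-10:30, 11:30-13:00 (subtract 2h to convert from UTC+2).
Yuki: not fully free for 09:30-10:15. Omar: not fully free for 09:30-10:15. Carol: free for 09:30-10:15. Pablo: not fully free for 09:30-10:15. Bianca: free for 09:30-10:15.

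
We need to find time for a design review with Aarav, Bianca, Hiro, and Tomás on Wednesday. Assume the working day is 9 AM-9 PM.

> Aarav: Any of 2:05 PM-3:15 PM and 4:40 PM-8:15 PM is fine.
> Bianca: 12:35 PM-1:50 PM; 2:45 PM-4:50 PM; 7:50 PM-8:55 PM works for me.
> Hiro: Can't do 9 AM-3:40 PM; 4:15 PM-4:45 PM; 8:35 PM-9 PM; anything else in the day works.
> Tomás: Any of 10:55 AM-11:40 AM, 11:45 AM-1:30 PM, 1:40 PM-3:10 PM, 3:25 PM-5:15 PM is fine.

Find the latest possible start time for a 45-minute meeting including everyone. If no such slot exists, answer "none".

Aarav free: 14:05-15:15, 16:40-20:15.
Bianca free: 12:35-13:50, 14:45-16:50, 19:50-20:55.
Hiro free: 15:40-16:15, 16:45-20:35 (invert busy blocks within the working day).
Tomás free: 10:55-11:40, 11:45-13:30, 13:40-15:10, 15:25-17:15.
Aarav ∩ Bianca: 14:45-15:15, 16:40-16:50, 19:50-20:15.
Aarav ∩ Bianca ∩ Hiro: 16:45-16:50, 19:50-20:15.
Aarav ∩ Bianca ∩ Hiro ∩ Tomás: 16:45-16:50.
Those are the intersection windows.
No common window is at least 45 minutes long.

none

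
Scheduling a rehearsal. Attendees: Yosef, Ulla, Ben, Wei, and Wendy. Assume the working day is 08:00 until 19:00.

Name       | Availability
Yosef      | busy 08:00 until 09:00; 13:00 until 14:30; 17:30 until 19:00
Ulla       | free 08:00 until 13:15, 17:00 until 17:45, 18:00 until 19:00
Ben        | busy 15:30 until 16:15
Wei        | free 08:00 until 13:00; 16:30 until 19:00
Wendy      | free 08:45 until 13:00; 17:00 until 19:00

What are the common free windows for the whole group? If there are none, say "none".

09:00-13:00, 17:00-17:30

Yosef free: 09:00-13:00, 14:30-17:30 (invert busy blocks within the working day).
Ulla free: 08:00-13:15, 17:00-17:45, 18:00-19:00.
Ben free: 08:00-15:30, 16:15-19:00 (invert busy blocks within the working day).
Wei free: 08:00-13:00, 16:30-19:00.
Wendy free: 08:45-13:00, 17:00-19:00.
Yosef ∩ Ulla: 09:00-13:00, 17:00-17:30.
Yosef ∩ Ulla ∩ Ben: 09:00-13:00, 17:00-17:30.
Yosef ∩ Ulla ∩ Ben ∩ Wei: 09:00-13:00, 17:00-17:30.
Yosef ∩ Ulla ∩ Ben ∩ Wei ∩ Wendy: 09:00-13:00, 17:00-17:30.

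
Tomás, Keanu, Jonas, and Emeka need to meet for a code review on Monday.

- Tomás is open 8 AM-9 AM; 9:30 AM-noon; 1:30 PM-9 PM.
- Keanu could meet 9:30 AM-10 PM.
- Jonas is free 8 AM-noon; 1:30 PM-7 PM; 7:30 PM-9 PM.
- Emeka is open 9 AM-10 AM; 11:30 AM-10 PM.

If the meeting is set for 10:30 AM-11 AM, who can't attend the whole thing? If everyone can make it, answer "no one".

Emeka

Tomás: free for 10:30-11:00. Keanu: free for 10:30-11:00. Jonas: free for 10:30-11:00. Emeka: not fully free for 10:30-11:00.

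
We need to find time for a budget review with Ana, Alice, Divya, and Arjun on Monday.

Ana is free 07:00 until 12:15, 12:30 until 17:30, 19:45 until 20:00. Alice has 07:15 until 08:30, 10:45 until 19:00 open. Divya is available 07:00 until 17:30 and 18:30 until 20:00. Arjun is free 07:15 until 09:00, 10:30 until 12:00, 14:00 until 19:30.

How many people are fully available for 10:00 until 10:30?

Ana and Divya can make the full 10:00-10:30 slot — that's 2.

2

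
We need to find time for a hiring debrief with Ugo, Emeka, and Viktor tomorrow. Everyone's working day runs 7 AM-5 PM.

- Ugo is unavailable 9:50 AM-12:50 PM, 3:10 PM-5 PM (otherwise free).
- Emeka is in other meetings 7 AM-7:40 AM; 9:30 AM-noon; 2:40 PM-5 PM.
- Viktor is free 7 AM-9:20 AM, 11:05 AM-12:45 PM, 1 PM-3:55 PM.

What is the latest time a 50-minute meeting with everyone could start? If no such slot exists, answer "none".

13:50

Ugo free: 07:00-09:50, 12:50-15:10 (invert busy blocks within the working day).
Emeka free: 07:40-09:30, 12:00-14:40 (invert busy blocks within the working day).
Viktor free: 07:00-09:20, 11:05-12:45, 13:00-15:55.
Ugo ∩ Emeka: 07:40-09:30, 12:50-14:40.
Ugo ∩ Emeka ∩ Viktor: 07:40-09:20, 13:00-14:40.
So the common availability across everyone is 07:40-09:20, 13:00-14:40.
The last common window of at least 50 minutes is 13:00-14:40; a 50-minute meeting can start as late as 13:50 and still end by 14:40.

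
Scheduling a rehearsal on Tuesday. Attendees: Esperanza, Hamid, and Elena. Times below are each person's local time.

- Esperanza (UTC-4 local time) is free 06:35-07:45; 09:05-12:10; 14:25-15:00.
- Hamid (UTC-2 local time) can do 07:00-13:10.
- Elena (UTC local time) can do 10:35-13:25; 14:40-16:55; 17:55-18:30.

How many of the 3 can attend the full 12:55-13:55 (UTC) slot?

Esperanza in UTC: 10:35-11:45, 13:05-16:10, 18:25-19:00 (add 4h to convert from UTC-4).
Hamid in UTC: 09:00-15:10 (add 2h to convert from UTC-2).
Elena in UTC: 10:35-13:25, 14:40-16:55, 17:55-18:30.
Hamid can make the full 12:55-13:55 slot — that's 1.

1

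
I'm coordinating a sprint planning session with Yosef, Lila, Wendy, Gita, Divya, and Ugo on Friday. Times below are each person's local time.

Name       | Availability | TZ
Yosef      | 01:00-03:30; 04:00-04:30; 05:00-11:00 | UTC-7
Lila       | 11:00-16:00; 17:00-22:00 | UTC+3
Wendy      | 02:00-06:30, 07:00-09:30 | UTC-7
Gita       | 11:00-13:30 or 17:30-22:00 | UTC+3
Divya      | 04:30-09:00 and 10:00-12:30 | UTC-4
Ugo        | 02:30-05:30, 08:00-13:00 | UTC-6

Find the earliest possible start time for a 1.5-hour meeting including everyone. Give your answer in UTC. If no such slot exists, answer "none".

Yosef in UTC: 08:00-10:30, 11:00-11:30, 12:00-18:00 (add 7h to convert from UTC-7).
Lila in UTC: 08:00-13:00, 14:00-19:00 (subtract 3h to convert from UTC+3).
Wendy in UTC: 09:00-13:30, 14:00-16:30 (add 7h to convert from UTC-7).
Gita in UTC: 08:00-10:30, 14:30-19:00 (subtract 3h to convert from UTC+3).
Divya in UTC: 08:30-13:00, 14:00-16:30 (add 4h to convert from UTC-4).
Ugo in UTC: 08:30-11:30, 14:00-19:00 (add 6h to convert from UTC-6).
Yosef ∩ Lila: 08:00-10:30, 11:00-11:30, 12:00-13:00, 14:00-18:00.
Yosef ∩ Lila ∩ Wendy: 09:00-10:30, 11:00-11:30, 12:00-13:00, 14:00-16:30.
Yosef ∩ Lila ∩ Wendy ∩ Gita: 09:00-10:30, 14:30-16:30.
Yosef ∩ Lila ∩ Wendy ∩ Gita ∩ Divya: 09:00-10:30, 14:30-16:30.
Yosef ∩ Lila ∩ Wendy ∩ Gita ∩ Divya ∩ Ugo: 09:00-10:30, 14:30-16:30.
The first common window of at least 90 minutes is 09:00-10:30, so the earliest start is 09:00.

09:00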